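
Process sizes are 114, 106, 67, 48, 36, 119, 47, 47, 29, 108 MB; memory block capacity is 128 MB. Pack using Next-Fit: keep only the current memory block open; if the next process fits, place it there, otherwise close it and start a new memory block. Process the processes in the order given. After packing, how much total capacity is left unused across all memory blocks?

175

114 MB → memory block 1 (remaining 14 MB)
106 MB → memory block 2 (remaining 22 MB)
67 MB → memory block 3 (remaining 61 MB)
48 MB → memory block 3 (remaining 13 MB)
36 MB → memory block 4 (remaining 92 MB)
119 MB → memory block 5 (remaining 9 MB)
47 MB → memory block 6 (remaining 81 MB)
47 MB → memory block 6 (remaining 34 MB)
29 MB → memory block 6 (remaining 5 MB)
108 MB → memory block 7 (remaining 20 MB)
7 memory blocks × 128 MB = 896 MB; used 721 MB; unused 175 MB.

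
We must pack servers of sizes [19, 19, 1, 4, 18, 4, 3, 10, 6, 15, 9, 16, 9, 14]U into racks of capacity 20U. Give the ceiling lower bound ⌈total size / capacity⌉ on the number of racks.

Total size = 19 + 19 + 1 + 4 + 18 + 4 + 3 + 10 + 6 + 15 + 9 + 16 + 9 + 14 = 147U.
⌈147 / 20⌉ = 8.

8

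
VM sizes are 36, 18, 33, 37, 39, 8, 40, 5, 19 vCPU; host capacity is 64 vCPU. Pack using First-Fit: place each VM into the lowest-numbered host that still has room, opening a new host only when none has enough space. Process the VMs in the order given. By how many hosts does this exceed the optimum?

0

First-Fit: [36,18,8] [33,5,19] [37] [39] [40] → 5 hosts.
5 VMs exceed 32 vCPU (half the capacity), and no two of those can share a host, so at least 5 hosts are needed.
So 5 is already optimal.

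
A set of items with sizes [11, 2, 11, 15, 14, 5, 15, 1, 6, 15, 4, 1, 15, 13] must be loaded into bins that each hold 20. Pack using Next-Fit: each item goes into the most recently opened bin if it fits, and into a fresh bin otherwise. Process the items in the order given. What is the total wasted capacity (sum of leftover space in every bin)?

bin 1: place 11, 9 left
bin 1: place 2, 7 left
bin 2: place 11, 9 left
bin 3: place 15, 5 left
bin 4: place 14, 6 left
bin 4: place 5, 1 left
bin 5: place 15, 5 left
bin 5: place 1, 4 left
bin 6: place 6, 14 left
bin 7: place 15, 5 left
bin 7: place 4, 1 left
bin 7: place 1, 0 left
bin 8: place 15, 5 left
bin 9: place 13, 7 left
9 bins × 20 = 180; used 128; unused 52.

52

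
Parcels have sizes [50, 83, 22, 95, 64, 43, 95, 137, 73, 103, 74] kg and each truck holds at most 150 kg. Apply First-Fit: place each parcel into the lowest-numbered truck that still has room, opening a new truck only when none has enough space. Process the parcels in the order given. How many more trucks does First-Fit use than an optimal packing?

1

First-Fit: [50,83] [22,95] [64,43] [95] [137] [73,74] [103] → 7 trucks.
Total size 839 kg; any packing needs at least ⌈839/150⌉ = 6 trucks.
An optimal packing achieves that bound: [137] [103,43] [95,50] [95,22] [83,64] [74,73] → 6 trucks.
Excess: 7 − 6 = 1.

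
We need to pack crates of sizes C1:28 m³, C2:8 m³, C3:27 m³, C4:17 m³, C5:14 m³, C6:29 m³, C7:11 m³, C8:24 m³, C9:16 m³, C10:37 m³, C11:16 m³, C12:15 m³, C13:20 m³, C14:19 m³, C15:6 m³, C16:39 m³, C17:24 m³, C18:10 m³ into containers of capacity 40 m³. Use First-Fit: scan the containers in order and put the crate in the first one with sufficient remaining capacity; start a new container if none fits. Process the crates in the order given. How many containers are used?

C1 (28 m³) → container 1 (remaining 12 m³)
C2 (8 m³) → container 1 (remaining 4 m³)
C3 (27 m³) → container 2 (remaining 13 m³)
C4 (17 m³) → container 3 (remaining 23 m³)
C5 (14 m³) → container 3 (remaining 9 m³)
C6 (29 m³) → container 4 (remaining 11 m³)
C7 (11 m³) → container 2 (remaining 2 m³)
C8 (24 m³) → container 5 (remaining 16 m³)
C9 (16 m³) → container 5 (remaining 0 m³)
C10 (37 m³) → container 6 (remaining 3 m³)
C11 (16 m³) → container 7 (remaining 24 m³)
C12 (15 m³) → container 7 (remaining 9 m³)
C13 (20 m³) → container 8 (remaining 20 m³)
C14 (19 m³) → container 8 (remaining 1 m³)
C15 (6 m³) → container 3 (remaining 3 m³)
C16 (39 m³) → container 9 (remaining 1 m³)
C17 (24 m³) → container 10 (remaining 16 m³)
C18 (10 m³) → container 4 (remaining 1 m³)
Final containers: [28,8] [27,11] [17,14,6] [29,10] [24,16] [37] [16,15] [20,19] [39] [24].

10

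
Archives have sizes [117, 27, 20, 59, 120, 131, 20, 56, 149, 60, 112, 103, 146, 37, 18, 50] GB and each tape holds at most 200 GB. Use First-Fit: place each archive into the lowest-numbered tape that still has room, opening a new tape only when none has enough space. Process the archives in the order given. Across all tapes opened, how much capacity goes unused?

175

117 GB → tape 1 (remaining 83 GB)
27 GB → tape 1 (remaining 56 GB)
20 GB → tape 1 (remaining 36 GB)
59 GB → tape 2 (remaining 141 GB)
120 GB → tape 2 (remaining 21 GB)
131 GB → tape 3 (remaining 69 GB)
20 GB → tape 1 (remaining 16 GB)
56 GB → tape 3 (remaining 13 GB)
149 GB → tape 4 (remaining 51 GB)
60 GB → tape 5 (remaining 140 GB)
112 GB → tape 5 (remaining 28 GB)
103 GB → tape 6 (remaining 97 GB)
146 GB → tape 7 (remaining 54 GB)
37 GB → tape 4 (remaining 14 GB)
18 GB → tape 2 (remaining 3 GB)
50 GB → tape 6 (remaining 47 GB)
7 tapes × 200 GB = 1400 GB; used 1225 GB; unused 175 GB.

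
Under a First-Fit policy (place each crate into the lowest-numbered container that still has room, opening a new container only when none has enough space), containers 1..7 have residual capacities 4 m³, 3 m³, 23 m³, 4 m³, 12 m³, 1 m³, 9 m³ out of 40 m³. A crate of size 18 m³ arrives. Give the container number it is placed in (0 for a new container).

Containers with room: container 3 (23 m³).
The first with room is container 3.

3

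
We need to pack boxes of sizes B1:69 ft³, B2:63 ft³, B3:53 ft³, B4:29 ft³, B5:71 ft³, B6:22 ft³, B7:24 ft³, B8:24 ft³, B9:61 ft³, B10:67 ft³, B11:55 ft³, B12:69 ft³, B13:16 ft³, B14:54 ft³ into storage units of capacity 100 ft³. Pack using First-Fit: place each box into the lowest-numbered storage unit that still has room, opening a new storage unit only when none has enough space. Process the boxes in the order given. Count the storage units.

9

B1 (69 ft³) → storage unit 1 (remaining 31 ft³)
B2 (63 ft³) → storage unit 2 (remaining 37 ft³)
B3 (53 ft³) → storage unit 3 (remaining 47 ft³)
B4 (29 ft³) → storage unit 1 (remaining 2 ft³)
B5 (71 ft³) → storage unit 4 (remaining 29 ft³)
B6 (22 ft³) → storage unit 2 (remaining 15 ft³)
B7 (24 ft³) → storage unit 3 (remaining 23 ft³)
B8 (24 ft³) → storage unit 4 (remaining 5 ft³)
B9 (61 ft³) → storage unit 5 (remaining 39 ft³)
B10 (67 ft³) → storage unit 6 (remaining 33 ft³)
B11 (55 ft³) → storage unit 7 (remaining 45 ft³)
B12 (69 ft³) → storage unit 8 (remaining 31 ft³)
B13 (16 ft³) → storage unit 3 (remaining 7 ft³)
B14 (54 ft³) → storage unit 9 (remaining 46 ft³)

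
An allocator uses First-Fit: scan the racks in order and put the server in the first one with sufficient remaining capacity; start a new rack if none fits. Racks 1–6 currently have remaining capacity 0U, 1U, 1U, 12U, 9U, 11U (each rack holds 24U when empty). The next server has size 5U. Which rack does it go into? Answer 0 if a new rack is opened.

Racks with room: rack 4 (12U), rack 5 (9U), rack 6 (11U).
The first with room is rack 4.

4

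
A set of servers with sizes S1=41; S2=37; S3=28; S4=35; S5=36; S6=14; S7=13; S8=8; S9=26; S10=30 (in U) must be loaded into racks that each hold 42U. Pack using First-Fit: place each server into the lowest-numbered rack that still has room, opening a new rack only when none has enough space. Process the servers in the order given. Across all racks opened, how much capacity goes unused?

rack 1: place S1 (41U), 1U left
rack 2: place S2 (37U), 5U left
rack 3: place S3 (28U), 14U left
rack 4: place S4 (35U), 7U left
rack 5: place S5 (36U), 6U left
rack 3: place S6 (14U), 0U left
rack 6: place S7 (13U), 29U left
rack 6: place S8 (8U), 21U left
rack 7: place S9 (26U), 16U left
rack 8: place S10 (30U), 12U left
8 racks × 42U = 336U; used 268U; unused 68U.

68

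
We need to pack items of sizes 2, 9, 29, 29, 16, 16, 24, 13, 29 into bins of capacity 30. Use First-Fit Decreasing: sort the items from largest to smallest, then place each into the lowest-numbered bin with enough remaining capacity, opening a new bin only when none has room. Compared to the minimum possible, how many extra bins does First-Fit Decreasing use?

First-Fit Decreasing: [29] [29] [29] [24,2] [16,13] [16,9] → 6 bins.
Total size 167; any packing needs at least ⌈167/30⌉ = 6 bins.
So 6 is already optimal.

0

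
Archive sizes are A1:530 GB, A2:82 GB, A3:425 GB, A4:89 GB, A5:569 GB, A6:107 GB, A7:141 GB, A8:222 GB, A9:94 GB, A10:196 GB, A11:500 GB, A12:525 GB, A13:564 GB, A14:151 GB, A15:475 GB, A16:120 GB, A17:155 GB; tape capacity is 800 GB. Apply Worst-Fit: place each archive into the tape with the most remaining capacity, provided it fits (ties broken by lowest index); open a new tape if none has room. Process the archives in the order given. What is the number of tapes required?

Put A1 (530 GB) in tape 1; 270 GB remain.
Put A2 (82 GB) in tape 1; 188 GB remain.
Put A3 (425 GB) in tape 2; 375 GB remain.
Put A4 (89 GB) in tape 2; 286 GB remain.
Put A5 (569 GB) in tape 3; 231 GB remain.
Put A6 (107 GB) in tape 2; 179 GB remain.
Put A7 (141 GB) in tape 3; 90 GB remain.
Put A8 (222 GB) in tape 4; 578 GB remain.
Put A9 (94 GB) in tape 4; 484 GB remain.
Put A10 (196 GB) in tape 4; 288 GB remain.
Put A11 (500 GB) in tape 5; 300 GB remain.
Put A12 (525 GB) in tape 6; 275 GB remain.
Put A13 (564 GB) in tape 7; 236 GB remain.
Put A14 (151 GB) in tape 5; 149 GB remain.
Put A15 (475 GB) in tape 8; 325 GB remain.
Put A16 (120 GB) in tape 8; 205 GB remain.
Put A17 (155 GB) in tape 4; 133 GB remain.

8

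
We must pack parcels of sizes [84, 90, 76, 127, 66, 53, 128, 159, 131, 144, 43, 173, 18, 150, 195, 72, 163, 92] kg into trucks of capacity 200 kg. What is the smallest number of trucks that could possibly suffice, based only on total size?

Total size = 84 + 90 + 76 + 127 + 66 + 53 + 128 + 159 + 131 + 144 + 43 + 173 + 18 + 150 + 195 + 72 + 163 + 92 = 1964 kg.
⌈1964 / 200⌉ = 10.

10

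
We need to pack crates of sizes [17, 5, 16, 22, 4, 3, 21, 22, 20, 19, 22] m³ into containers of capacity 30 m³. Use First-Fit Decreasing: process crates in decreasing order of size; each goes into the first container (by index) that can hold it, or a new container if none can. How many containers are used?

8 containers

Sorted descending: 22, 22, 22, 21, 20, 19, 17, 16, 5, 4, 3.
22 m³ → container 1 (remaining 8 m³)
22 m³ → container 2 (remaining 8 m³)
22 m³ → container 3 (remaining 8 m³)
21 m³ → container 4 (remaining 9 m³)
20 m³ → container 5 (remaining 10 m³)
19 m³ → container 6 (remaining 11 m³)
17 m³ → container 7 (remaining 13 m³)
16 m³ → container 8 (remaining 14 m³)
5 m³ → container 1 (remaining 3 m³)
4 m³ → container 2 (remaining 4 m³)
3 m³ → container 1 (remaining 0 m³)
Final containers: [22,5,3] [22,4] [22] [21] [20] [19] [17] [16].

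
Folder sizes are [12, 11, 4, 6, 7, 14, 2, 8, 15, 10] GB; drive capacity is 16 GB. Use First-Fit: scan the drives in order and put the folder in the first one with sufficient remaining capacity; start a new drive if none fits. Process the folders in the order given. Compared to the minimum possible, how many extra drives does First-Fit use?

1

First-Fit: [12,4] [11,2] [6,7] [14] [8] [15] [10] → 7 drives.
Total size 89 GB; any packing needs at least ⌈89/16⌉ = 6 drives.
An optimal packing achieves that bound: [15] [14,2] [12,4] [11] [10,6] [8,7] → 6 drives.
Excess: 7 − 6 = 1.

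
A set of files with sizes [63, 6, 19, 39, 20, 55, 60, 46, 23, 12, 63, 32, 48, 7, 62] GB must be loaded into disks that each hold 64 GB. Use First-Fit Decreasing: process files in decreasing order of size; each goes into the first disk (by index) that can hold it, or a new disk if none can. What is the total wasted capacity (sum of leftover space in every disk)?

85

Sorted descending: 63, 63, 62, 60, 55, 48, 46, 39, 32, 23, 20, 19, 12, 7, 6.
63 GB → disk 1 (remaining 1 GB)
63 GB → disk 2 (remaining 1 GB)
62 GB → disk 3 (remaining 2 GB)
60 GB → disk 4 (remaining 4 GB)
55 GB → disk 5 (remaining 9 GB)
48 GB → disk 6 (remaining 16 GB)
46 GB → disk 7 (remaining 18 GB)
39 GB → disk 8 (remaining 25 GB)
32 GB → disk 9 (remaining 32 GB)
23 GB → disk 8 (remaining 2 GB)
20 GB → disk 9 (remaining 12 GB)
19 GB → disk 10 (remaining 45 GB)
12 GB → disk 6 (remaining 4 GB)
7 GB → disk 5 (remaining 2 GB)
6 GB → disk 7 (remaining 12 GB)
10 disks × 64 GB = 640 GB; used 555 GB; unused 85 GB.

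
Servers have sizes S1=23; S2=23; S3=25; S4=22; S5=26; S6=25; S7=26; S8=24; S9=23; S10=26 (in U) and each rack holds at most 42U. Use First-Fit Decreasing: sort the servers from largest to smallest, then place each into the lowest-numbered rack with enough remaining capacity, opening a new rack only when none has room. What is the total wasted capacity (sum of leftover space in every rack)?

177

Sorted descending: 26, 26, 26, 25, 25, 24, 23, 23, 23, 22.
rack 1: place 26U, 16U left
rack 2: place 26U, 16U left
rack 3: place 26U, 16U left
rack 4: place 25U, 17U left
rack 5: place 25U, 17U left
rack 6: place 24U, 18U left
rack 7: place 23U, 19U left
rack 8: place 23U, 19U left
rack 9: place 23U, 19U left
rack 10: place 22U, 20U left
10 racks × 42U = 420U; used 243U; unused 177U.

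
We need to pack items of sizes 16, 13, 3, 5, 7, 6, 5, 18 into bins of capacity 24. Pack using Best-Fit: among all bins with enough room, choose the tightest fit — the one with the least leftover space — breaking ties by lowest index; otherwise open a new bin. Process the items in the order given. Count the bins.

bin 1: place 16, 8 left
bin 2: place 13, 11 left
bin 1: place 3, 5 left
bin 1: place 5, 0 left
bin 2: place 7, 4 left
bin 3: place 6, 18 left
bin 3: place 5, 13 left
bin 4: place 18, 6 left

4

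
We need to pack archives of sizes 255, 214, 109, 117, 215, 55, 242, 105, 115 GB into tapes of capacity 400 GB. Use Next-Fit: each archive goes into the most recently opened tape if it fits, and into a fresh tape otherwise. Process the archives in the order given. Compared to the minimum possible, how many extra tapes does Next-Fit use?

Next-Fit: [255] [214,109] [117,215,55] [242,105] [115] → 5 tapes.
Total size 1427 GB; any packing needs at least ⌈1427/400⌉ = 4 tapes.
An optimal packing achieves that bound: [255,117] [242,115] [215,109,55] [214,105] → 4 tapes.
Excess: 5 − 4 = 1.

1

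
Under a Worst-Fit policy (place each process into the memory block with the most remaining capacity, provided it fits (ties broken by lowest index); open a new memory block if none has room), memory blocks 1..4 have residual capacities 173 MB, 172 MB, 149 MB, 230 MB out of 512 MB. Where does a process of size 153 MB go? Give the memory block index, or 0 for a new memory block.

4

Memory blocks with room: memory block 1 (173 MB), memory block 2 (172 MB), memory block 4 (230 MB).
Most room is memory block 4 with 230 MB free.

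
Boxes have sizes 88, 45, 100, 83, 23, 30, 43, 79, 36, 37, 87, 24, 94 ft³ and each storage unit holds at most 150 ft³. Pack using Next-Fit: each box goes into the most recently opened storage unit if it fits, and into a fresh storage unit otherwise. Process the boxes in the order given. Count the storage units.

7

88 ft³ → storage unit 1 (remaining 62 ft³)
45 ft³ → storage unit 1 (remaining 17 ft³)
100 ft³ → storage unit 2 (remaining 50 ft³)
83 ft³ → storage unit 3 (remaining 67 ft³)
23 ft³ → storage unit 3 (remaining 44 ft³)
30 ft³ → storage unit 3 (remaining 14 ft³)
43 ft³ → storage unit 4 (remaining 107 ft³)
79 ft³ → storage unit 4 (remaining 28 ft³)
36 ft³ → storage unit 5 (remaining 114 ft³)
37 ft³ → storage unit 5 (remaining 77 ft³)
87 ft³ → storage unit 6 (remaining 63 ft³)
24 ft³ → storage unit 6 (remaining 39 ft³)
94 ft³ → storage unit 7 (remaining 56 ft³)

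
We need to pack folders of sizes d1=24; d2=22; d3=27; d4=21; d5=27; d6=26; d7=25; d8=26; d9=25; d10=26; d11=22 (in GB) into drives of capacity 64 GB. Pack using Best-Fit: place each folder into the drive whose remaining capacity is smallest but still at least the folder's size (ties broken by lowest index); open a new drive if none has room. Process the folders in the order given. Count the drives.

6 drives

drive 1: place d1 (24 GB), 40 GB left
drive 1: place d2 (22 GB), 18 GB left
drive 2: place d3 (27 GB), 37 GB left
drive 2: place d4 (21 GB), 16 GB left
drive 3: place d5 (27 GB), 37 GB left
drive 3: place d6 (26 GB), 11 GB left
drive 4: place d7 (25 GB), 39 GB left
drive 4: place d8 (26 GB), 13 GB left
drive 5: place d9 (25 GB), 39 GB left
drive 5: place d10 (26 GB), 13 GB left
drive 6: place d11 (22 GB), 42 GB left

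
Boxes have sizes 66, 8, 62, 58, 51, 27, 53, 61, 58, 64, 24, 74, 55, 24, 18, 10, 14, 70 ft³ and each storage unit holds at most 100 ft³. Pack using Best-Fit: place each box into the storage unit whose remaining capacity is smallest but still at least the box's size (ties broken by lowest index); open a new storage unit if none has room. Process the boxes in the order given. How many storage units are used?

11 storage units

66 ft³ → storage unit 1 (remaining 34 ft³)
8 ft³ → storage unit 1 (remaining 26 ft³)
62 ft³ → storage unit 2 (remaining 38 ft³)
58 ft³ → storage unit 3 (remaining 42 ft³)
51 ft³ → storage unit 4 (remaining 49 ft³)
27 ft³ → storage unit 2 (remaining 11 ft³)
53 ft³ → storage unit 5 (remaining 47 ft³)
61 ft³ → storage unit 6 (remaining 39 ft³)
58 ft³ → storage unit 7 (remaining 42 ft³)
64 ft³ → storage unit 8 (remaining 36 ft³)
24 ft³ → storage unit 1 (remaining 2 ft³)
74 ft³ → storage unit 9 (remaining 26 ft³)
55 ft³ → storage unit 10 (remaining 45 ft³)
24 ft³ → storage unit 9 (remaining 2 ft³)
18 ft³ → storage unit 8 (remaining 18 ft³)
10 ft³ → storage unit 2 (remaining 1 ft³)
14 ft³ → storage unit 8 (remaining 4 ft³)
70 ft³ → storage unit 11 (remaining 30 ft³)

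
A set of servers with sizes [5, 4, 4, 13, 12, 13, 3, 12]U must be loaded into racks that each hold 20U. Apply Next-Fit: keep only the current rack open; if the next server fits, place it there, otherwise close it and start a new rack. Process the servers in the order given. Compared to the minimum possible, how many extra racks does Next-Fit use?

Next-Fit: [5,4,4] [13] [12] [13,3] [12] → 5 racks.
Total size 66U; any packing needs at least ⌈66/20⌉ = 4 racks.
An optimal packing achieves that bound: [13,5] [13,4,3] [12,4] [12] → 4 racks.
Excess: 5 − 4 = 1.

1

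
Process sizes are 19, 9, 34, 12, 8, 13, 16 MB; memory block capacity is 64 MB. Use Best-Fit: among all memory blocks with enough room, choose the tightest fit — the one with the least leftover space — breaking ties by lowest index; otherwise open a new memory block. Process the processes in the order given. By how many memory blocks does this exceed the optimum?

Best-Fit: [19,9,34] [12,8,13,16] → 2 memory blocks.
Total size 111 MB; any packing needs at least ⌈111/64⌉ = 2 memory blocks.
So 2 is already optimal.

0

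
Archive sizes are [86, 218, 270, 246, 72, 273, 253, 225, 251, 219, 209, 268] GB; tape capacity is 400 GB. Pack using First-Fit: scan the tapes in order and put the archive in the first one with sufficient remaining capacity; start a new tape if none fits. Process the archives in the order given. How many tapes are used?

tape 1: place 86 GB, 314 GB left
tape 1: place 218 GB, 96 GB left
tape 2: place 270 GB, 130 GB left
tape 3: place 246 GB, 154 GB left
tape 1: place 72 GB, 24 GB left
tape 4: place 273 GB, 127 GB left
tape 5: place 253 GB, 147 GB left
tape 6: place 225 GB, 175 GB left
tape 7: place 251 GB, 149 GB left
tape 8: place 219 GB, 181 GB left
tape 9: place 209 GB, 191 GB left
tape 10: place 268 GB, 132 GB left
Final tapes: [86,218,72] [270] [246] [273] [253] [225] [251] [219] [209] [268].

10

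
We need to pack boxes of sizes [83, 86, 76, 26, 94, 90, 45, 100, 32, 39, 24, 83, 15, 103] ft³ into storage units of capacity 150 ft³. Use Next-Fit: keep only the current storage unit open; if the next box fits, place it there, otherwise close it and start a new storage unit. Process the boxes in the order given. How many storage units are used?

Put 83 ft³ in storage unit 1; 67 ft³ remain.
Put 86 ft³ in storage unit 2; 64 ft³ remain.
Put 76 ft³ in storage unit 3; 74 ft³ remain.
Put 26 ft³ in storage unit 3; 48 ft³ remain.
Put 94 ft³ in storage unit 4; 56 ft³ remain.
Put 90 ft³ in storage unit 5; 60 ft³ remain.
Put 45 ft³ in storage unit 5; 15 ft³ remain.
Put 100 ft³ in storage unit 6; 50 ft³ remain.
Put 32 ft³ in storage unit 6; 18 ft³ remain.
Put 39 ft³ in storage unit 7; 111 ft³ remain.
Put 24 ft³ in storage unit 7; 87 ft³ remain.
Put 83 ft³ in storage unit 7; 4 ft³ remain.
Put 15 ft³ in storage unit 8; 135 ft³ remain.
Put 103 ft³ in storage unit 8; 32 ft³ remain.
Final storage units: [83] [86] [76,26] [94] [90,45] [100,32] [39,24,83] [15,103].

8 storage units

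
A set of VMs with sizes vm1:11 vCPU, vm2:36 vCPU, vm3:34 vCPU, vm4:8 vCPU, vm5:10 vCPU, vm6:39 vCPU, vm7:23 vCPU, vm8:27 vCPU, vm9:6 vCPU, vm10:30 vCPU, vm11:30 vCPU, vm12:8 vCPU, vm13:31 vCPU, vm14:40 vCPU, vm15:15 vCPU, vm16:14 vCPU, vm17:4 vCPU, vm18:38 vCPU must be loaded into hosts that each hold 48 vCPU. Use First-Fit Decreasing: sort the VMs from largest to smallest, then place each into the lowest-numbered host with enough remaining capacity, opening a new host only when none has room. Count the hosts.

10 hosts

Sorted descending: 40, 39, 38, 36, 34, 31, 30, 30, 27, 23, 15, 14, 11, 10, 8, 8, 6, 4.
Put 40 vCPU in host 1; 8 vCPU remain.
Put 39 vCPU in host 2; 9 vCPU remain.
Put 38 vCPU in host 3; 10 vCPU remain.
Put 36 vCPU in host 4; 12 vCPU remain.
Put 34 vCPU in host 5; 14 vCPU remain.
Put 31 vCPU in host 6; 17 vCPU remain.
Put 30 vCPU in host 7; 18 vCPU remain.
Put 30 vCPU in host 8; 18 vCPU remain.
Put 27 vCPU in host 9; 21 vCPU remain.
Put 23 vCPU in host 10; 25 vCPU remain.
Put 15 vCPU in host 6; 2 vCPU remain.
Put 14 vCPU in host 5; 0 vCPU remain.
Put 11 vCPU in host 4; 1 vCPU remain.
Put 10 vCPU in host 3; 0 vCPU remain.
Put 8 vCPU in host 1; 0 vCPU remain.
Put 8 vCPU in host 2; 1 vCPU remain.
Put 6 vCPU in host 7; 12 vCPU remain.
Put 4 vCPU in host 7; 8 vCPU remain.
Final hosts: [40,8] [39,8] [38,10] [36,11] [34,14] [31,15] [30,6,4] [30] [27] [23].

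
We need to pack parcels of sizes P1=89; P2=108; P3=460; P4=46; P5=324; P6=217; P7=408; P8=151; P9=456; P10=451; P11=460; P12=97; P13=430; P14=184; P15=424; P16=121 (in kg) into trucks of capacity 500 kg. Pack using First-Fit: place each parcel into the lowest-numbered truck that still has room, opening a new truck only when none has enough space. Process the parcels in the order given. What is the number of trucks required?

10

P1 (89 kg) → truck 1 (remaining 411 kg)
P2 (108 kg) → truck 1 (remaining 303 kg)
P3 (460 kg) → truck 2 (remaining 40 kg)
P4 (46 kg) → truck 1 (remaining 257 kg)
P5 (324 kg) → truck 3 (remaining 176 kg)
P6 (217 kg) → truck 1 (remaining 40 kg)
P7 (408 kg) → truck 4 (remaining 92 kg)
P8 (151 kg) → truck 3 (remaining 25 kg)
P9 (456 kg) → truck 5 (remaining 44 kg)
P10 (451 kg) → truck 6 (remaining 49 kg)
P11 (460 kg) → truck 7 (remaining 40 kg)
P12 (97 kg) → truck 8 (remaining 403 kg)
P13 (430 kg) → truck 9 (remaining 70 kg)
P14 (184 kg) → truck 8 (remaining 219 kg)
P15 (424 kg) → truck 10 (remaining 76 kg)
P16 (121 kg) → truck 8 (remaining 98 kg)
Final trucks: [89,108,46,217] [460] [324,151] [408] [456] [451] [460] [97,184,121] [430] [424].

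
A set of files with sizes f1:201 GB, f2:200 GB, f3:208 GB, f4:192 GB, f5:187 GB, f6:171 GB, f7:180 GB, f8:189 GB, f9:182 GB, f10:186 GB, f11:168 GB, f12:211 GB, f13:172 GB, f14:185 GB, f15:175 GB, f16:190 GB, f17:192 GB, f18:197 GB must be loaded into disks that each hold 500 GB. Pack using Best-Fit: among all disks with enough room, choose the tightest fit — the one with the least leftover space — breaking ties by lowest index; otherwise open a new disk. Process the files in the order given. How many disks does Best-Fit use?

Put f1 (201 GB) in disk 1; 299 GB remain.
Put f2 (200 GB) in disk 1; 99 GB remain.
Put f3 (208 GB) in disk 2; 292 GB remain.
Put f4 (192 GB) in disk 2; 100 GB remain.
Put f5 (187 GB) in disk 3; 313 GB remain.
Put f6 (171 GB) in disk 3; 142 GB remain.
Put f7 (180 GB) in disk 4; 320 GB remain.
Put f8 (189 GB) in disk 4; 131 GB remain.
Put f9 (182 GB) in disk 5; 318 GB remain.
Put f10 (186 GB) in disk 5; 132 GB remain.
Put f11 (168 GB) in disk 6; 332 GB remain.
Put f12 (211 GB) in disk 6; 121 GB remain.
Put f13 (172 GB) in disk 7; 328 GB remain.
Put f14 (185 GB) in disk 7; 143 GB remain.
Put f15 (175 GB) in disk 8; 325 GB remain.
Put f16 (190 GB) in disk 8; 135 GB remain.
Put f17 (192 GB) in disk 9; 308 GB remain.
Put f18 (197 GB) in disk 9; 111 GB remain.
Final disks: [201,200] [208,192] [187,171] [180,189] [182,186] [168,211] [172,185] [175,190] [192,197].

9 disks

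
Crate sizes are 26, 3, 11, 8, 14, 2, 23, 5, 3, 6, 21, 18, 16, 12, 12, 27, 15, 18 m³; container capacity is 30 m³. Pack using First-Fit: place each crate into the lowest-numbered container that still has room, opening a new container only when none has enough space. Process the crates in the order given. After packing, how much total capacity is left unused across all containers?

60

Put 26 m³ in container 1; 4 m³ remain.
Put 3 m³ in container 1; 1 m³ remain.
Put 11 m³ in container 2; 19 m³ remain.
Put 8 m³ in container 2; 11 m³ remain.
Put 14 m³ in container 3; 16 m³ remain.
Put 2 m³ in container 2; 9 m³ remain.
Put 23 m³ in container 4; 7 m³ remain.
Put 5 m³ in container 2; 4 m³ remain.
Put 3 m³ in container 2; 1 m³ remain.
Put 6 m³ in container 3; 10 m³ remain.
Put 21 m³ in container 5; 9 m³ remain.
Put 18 m³ in container 6; 12 m³ remain.
Put 16 m³ in container 7; 14 m³ remain.
Put 12 m³ in container 6; 0 m³ remain.
Put 12 m³ in container 7; 2 m³ remain.
Put 27 m³ in container 8; 3 m³ remain.
Put 15 m³ in container 9; 15 m³ remain.
Put 18 m³ in container 10; 12 m³ remain.
10 containers × 30 m³ = 300 m³; used 240 m³; unused 60 m³.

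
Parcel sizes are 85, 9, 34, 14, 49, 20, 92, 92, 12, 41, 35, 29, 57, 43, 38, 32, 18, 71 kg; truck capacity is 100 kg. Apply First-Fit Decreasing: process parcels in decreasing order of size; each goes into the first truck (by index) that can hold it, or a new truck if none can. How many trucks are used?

Sorted descending: 92, 92, 85, 71, 57, 49, 43, 41, 38, 35, 34, 32, 29, 20, 18, 14, 12, 9.
truck 1: place 92 kg, 8 kg left
truck 2: place 92 kg, 8 kg left
truck 3: place 85 kg, 15 kg left
truck 4: place 71 kg, 29 kg left
truck 5: place 57 kg, 43 kg left
truck 6: place 49 kg, 51 kg left
truck 5: place 43 kg, 0 kg left
truck 6: place 41 kg, 10 kg left
truck 7: place 38 kg, 62 kg left
truck 7: place 35 kg, 27 kg left
truck 8: place 34 kg, 66 kg left
truck 8: place 32 kg, 34 kg left
truck 4: place 29 kg, 0 kg left
truck 7: place 20 kg, 7 kg left
truck 8: place 18 kg, 16 kg left
truck 3: place 14 kg, 1 kg left
truck 8: place 12 kg, 4 kg left
truck 6: place 9 kg, 1 kg left

8 trucks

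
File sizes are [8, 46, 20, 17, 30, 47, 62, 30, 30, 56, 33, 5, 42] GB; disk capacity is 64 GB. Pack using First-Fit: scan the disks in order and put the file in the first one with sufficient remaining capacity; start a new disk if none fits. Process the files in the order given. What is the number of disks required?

8 GB → disk 1 (remaining 56 GB)
46 GB → disk 1 (remaining 10 GB)
20 GB → disk 2 (remaining 44 GB)
17 GB → disk 2 (remaining 27 GB)
30 GB → disk 3 (remaining 34 GB)
47 GB → disk 4 (remaining 17 GB)
62 GB → disk 5 (remaining 2 GB)
30 GB → disk 3 (remaining 4 GB)
30 GB → disk 6 (remaining 34 GB)
56 GB → disk 7 (remaining 8 GB)
33 GB → disk 6 (remaining 1 GB)
5 GB → disk 1 (remaining 5 GB)
42 GB → disk 8 (remaining 22 GB)
Final disks: [8,46,5] [20,17] [30,30] [47] [62] [30,33] [56] [42].

8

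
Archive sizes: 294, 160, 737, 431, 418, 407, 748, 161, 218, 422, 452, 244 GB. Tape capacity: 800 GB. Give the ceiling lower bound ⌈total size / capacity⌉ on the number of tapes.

Total size = 294 + 160 + 737 + 431 + 418 + 407 + 748 + 161 + 218 + 422 + 452 + 244 = 4692 GB.
⌈4692 / 800⌉ = 6.

6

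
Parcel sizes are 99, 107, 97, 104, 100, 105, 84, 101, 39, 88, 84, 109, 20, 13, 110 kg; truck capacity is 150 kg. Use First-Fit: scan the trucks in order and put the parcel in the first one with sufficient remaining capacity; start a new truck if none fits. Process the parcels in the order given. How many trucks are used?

12

99 kg → truck 1 (remaining 51 kg)
107 kg → truck 2 (remaining 43 kg)
97 kg → truck 3 (remaining 53 kg)
104 kg → truck 4 (remaining 46 kg)
100 kg → truck 5 (remaining 50 kg)
105 kg → truck 6 (remaining 45 kg)
84 kg → truck 7 (remaining 66 kg)
101 kg → truck 8 (remaining 49 kg)
39 kg → truck 1 (remaining 12 kg)
88 kg → truck 9 (remaining 62 kg)
84 kg → truck 10 (remaining 66 kg)
109 kg → truck 11 (remaining 41 kg)
20 kg → truck 2 (remaining 23 kg)
13 kg → truck 2 (remaining 10 kg)
110 kg → truck 12 (remaining 40 kg)
Final trucks: [99,39] [107,20,13] [97] [104] [100] [105] [84] [101] [88] [84] [109] [110].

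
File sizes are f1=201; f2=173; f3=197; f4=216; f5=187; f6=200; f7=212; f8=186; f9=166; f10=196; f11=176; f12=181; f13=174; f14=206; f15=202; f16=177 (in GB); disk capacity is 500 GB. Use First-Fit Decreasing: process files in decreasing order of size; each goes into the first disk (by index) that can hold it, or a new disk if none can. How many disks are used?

Sorted descending: 216, 212, 206, 202, 201, 200, 197, 196, 187, 186, 181, 177, 176, 174, 173, 166.
disk 1: place 216 GB, 284 GB left
disk 1: place 212 GB, 72 GB left
disk 2: place 206 GB, 294 GB left
disk 2: place 202 GB, 92 GB left
disk 3: place 201 GB, 299 GB left
disk 3: place 200 GB, 99 GB left
disk 4: place 197 GB, 303 GB left
disk 4: place 196 GB, 107 GB left
disk 5: place 187 GB, 313 GB left
disk 5: place 186 GB, 127 GB left
disk 6: place 181 GB, 319 GB left
disk 6: place 177 GB, 142 GB left
disk 7: place 176 GB, 324 GB left
disk 7: place 174 GB, 150 GB left
disk 8: place 173 GB, 327 GB left
disk 8: place 166 GB, 161 GB left

8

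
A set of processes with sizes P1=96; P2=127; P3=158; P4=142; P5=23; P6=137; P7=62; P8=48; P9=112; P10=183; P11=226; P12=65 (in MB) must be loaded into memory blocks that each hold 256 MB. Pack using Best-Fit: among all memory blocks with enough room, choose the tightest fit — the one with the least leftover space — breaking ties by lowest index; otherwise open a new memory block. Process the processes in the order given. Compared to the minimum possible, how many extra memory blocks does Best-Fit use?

0

Best-Fit: [96,127,23] [158,62] [142,48,65] [137,112] [183] [226] → 6 memory blocks.
Total size 1379 MB; any packing needs at least ⌈1379/256⌉ = 6 memory blocks.
So 6 is already optimal.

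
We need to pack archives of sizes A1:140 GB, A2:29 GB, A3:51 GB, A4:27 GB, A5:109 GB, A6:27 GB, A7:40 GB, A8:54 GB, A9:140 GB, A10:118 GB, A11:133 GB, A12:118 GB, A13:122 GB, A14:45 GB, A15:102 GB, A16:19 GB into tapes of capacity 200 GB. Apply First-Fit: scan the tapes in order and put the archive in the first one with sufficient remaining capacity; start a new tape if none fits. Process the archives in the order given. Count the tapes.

A1 (140 GB) → tape 1 (remaining 60 GB)
A2 (29 GB) → tape 1 (remaining 31 GB)
A3 (51 GB) → tape 2 (remaining 149 GB)
A4 (27 GB) → tape 1 (remaining 4 GB)
A5 (109 GB) → tape 2 (remaining 40 GB)
A6 (27 GB) → tape 2 (remaining 13 GB)
A7 (40 GB) → tape 3 (remaining 160 GB)
A8 (54 GB) → tape 3 (remaining 106 GB)
A9 (140 GB) → tape 4 (remaining 60 GB)
A10 (118 GB) → tape 5 (remaining 82 GB)
A11 (133 GB) → tape 6 (remaining 67 GB)
A12 (118 GB) → tape 7 (remaining 82 GB)
A13 (122 GB) → tape 8 (remaining 78 GB)
A14 (45 GB) → tape 3 (remaining 61 GB)
A15 (102 GB) → tape 9 (remaining 98 GB)
A16 (19 GB) → tape 3 (remaining 42 GB)

9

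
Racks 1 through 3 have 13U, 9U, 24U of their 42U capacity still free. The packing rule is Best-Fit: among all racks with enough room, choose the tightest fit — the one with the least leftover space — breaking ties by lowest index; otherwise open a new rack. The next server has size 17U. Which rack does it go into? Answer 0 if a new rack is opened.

Racks with room: rack 3 (24U).
Tightest fit is rack 3 with 24U free.

3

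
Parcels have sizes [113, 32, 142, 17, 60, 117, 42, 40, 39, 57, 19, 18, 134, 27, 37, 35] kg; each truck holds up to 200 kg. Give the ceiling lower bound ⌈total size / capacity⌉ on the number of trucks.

5 trucks

Total size = 113 + 32 + 142 + 17 + 60 + 117 + 42 + 40 + 39 + 57 + 19 + 18 + 134 + 27 + 37 + 35 = 929 kg.
⌈929 / 200⌉ = 5.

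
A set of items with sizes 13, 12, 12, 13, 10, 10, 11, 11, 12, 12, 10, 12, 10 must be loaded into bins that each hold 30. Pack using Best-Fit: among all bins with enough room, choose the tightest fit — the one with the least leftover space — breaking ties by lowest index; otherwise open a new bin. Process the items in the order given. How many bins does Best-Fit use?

6 bins

Put 13 in bin 1; 17 remain.
Put 12 in bin 1; 5 remain.
Put 12 in bin 2; 18 remain.
Put 13 in bin 2; 5 remain.
Put 10 in bin 3; 20 remain.
Put 10 in bin 3; 10 remain.
Put 11 in bin 4; 19 remain.
Put 11 in bin 4; 8 remain.
Put 12 in bin 5; 18 remain.
Put 12 in bin 5; 6 remain.
Put 10 in bin 3; 0 remain.
Put 12 in bin 6; 18 remain.
Put 10 in bin 6; 8 remain.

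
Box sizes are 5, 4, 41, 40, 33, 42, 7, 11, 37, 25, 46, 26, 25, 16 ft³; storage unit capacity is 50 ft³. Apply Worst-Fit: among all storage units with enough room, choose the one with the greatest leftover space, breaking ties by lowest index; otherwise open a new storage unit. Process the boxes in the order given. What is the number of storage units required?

8 storage units

5 ft³ → storage unit 1 (remaining 45 ft³)
4 ft³ → storage unit 1 (remaining 41 ft³)
41 ft³ → storage unit 1 (remaining 0 ft³)
40 ft³ → storage unit 2 (remaining 10 ft³)
33 ft³ → storage unit 3 (remaining 17 ft³)
42 ft³ → storage unit 4 (remaining 8 ft³)
7 ft³ → storage unit 3 (remaining 10 ft³)
11 ft³ → storage unit 5 (remaining 39 ft³)
37 ft³ → storage unit 5 (remaining 2 ft³)
25 ft³ → storage unit 6 (remaining 25 ft³)
46 ft³ → storage unit 7 (remaining 4 ft³)
26 ft³ → storage unit 8 (remaining 24 ft³)
25 ft³ → storage unit 6 (remaining 0 ft³)
16 ft³ → storage unit 8 (remaining 8 ft³)
Final storage units: [5,4,41] [40] [33,7] [42] [11,37] [25,25] [46] [26,16].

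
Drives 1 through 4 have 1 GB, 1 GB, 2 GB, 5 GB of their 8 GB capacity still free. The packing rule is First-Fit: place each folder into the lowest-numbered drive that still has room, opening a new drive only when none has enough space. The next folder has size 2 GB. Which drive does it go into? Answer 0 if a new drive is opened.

Drives with room: drive 3 (2 GB), drive 4 (5 GB).
The first with room is drive 3.

3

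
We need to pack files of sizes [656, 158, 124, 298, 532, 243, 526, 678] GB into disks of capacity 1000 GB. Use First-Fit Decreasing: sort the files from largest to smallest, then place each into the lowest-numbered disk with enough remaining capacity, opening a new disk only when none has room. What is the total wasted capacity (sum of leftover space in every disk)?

785

Sorted descending: 678, 656, 532, 526, 298, 243, 158, 124.
678 GB → disk 1 (remaining 322 GB)
656 GB → disk 2 (remaining 344 GB)
532 GB → disk 3 (remaining 468 GB)
526 GB → disk 4 (remaining 474 GB)
298 GB → disk 1 (remaining 24 GB)
243 GB → disk 2 (remaining 101 GB)
158 GB → disk 3 (remaining 310 GB)
124 GB → disk 3 (remaining 186 GB)
4 disks × 1000 GB = 4000 GB; used 3215 GB; unused 785 GB.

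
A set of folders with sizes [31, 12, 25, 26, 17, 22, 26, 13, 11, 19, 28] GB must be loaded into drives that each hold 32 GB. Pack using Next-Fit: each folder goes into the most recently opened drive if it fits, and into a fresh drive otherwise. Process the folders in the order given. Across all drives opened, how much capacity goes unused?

90

Put 31 GB in drive 1; 1 GB remain.
Put 12 GB in drive 2; 20 GB remain.
Put 25 GB in drive 3; 7 GB remain.
Put 26 GB in drive 4; 6 GB remain.
Put 17 GB in drive 5; 15 GB remain.
Put 22 GB in drive 6; 10 GB remain.
Put 26 GB in drive 7; 6 GB remain.
Put 13 GB in drive 8; 19 GB remain.
Put 11 GB in drive 8; 8 GB remain.
Put 19 GB in drive 9; 13 GB remain.
Put 28 GB in drive 10; 4 GB remain.
10 drives × 32 GB = 320 GB; used 230 GB; unused 90 GB.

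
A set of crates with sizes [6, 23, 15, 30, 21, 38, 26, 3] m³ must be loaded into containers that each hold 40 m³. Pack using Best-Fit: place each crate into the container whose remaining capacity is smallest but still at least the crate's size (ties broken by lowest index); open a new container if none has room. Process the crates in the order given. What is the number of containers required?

container 1: place 6 m³, 34 m³ left
container 1: place 23 m³, 11 m³ left
container 2: place 15 m³, 25 m³ left
container 3: place 30 m³, 10 m³ left
container 2: place 21 m³, 4 m³ left
container 4: place 38 m³, 2 m³ left
container 5: place 26 m³, 14 m³ left
container 2: place 3 m³, 1 m³ left

5 containers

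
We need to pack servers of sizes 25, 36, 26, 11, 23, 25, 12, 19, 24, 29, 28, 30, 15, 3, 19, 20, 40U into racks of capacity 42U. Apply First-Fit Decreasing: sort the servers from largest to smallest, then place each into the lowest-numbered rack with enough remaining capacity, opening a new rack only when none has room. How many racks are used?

11 racks

Sorted descending: 40, 36, 30, 29, 28, 26, 25, 25, 24, 23, 20, 19, 19, 15, 12, 11, 3.
Put 40U in rack 1; 2U remain.
Put 36U in rack 2; 6U remain.
Put 30U in rack 3; 12U remain.
Put 29U in rack 4; 13U remain.
Put 28U in rack 5; 14U remain.
Put 26U in rack 6; 16U remain.
Put 25U in rack 7; 17U remain.
Put 25U in rack 8; 17U remain.
Put 24U in rack 9; 18U remain.
Put 23U in rack 10; 19U remain.
Put 20U in rack 11; 22U remain.
Put 19U in rack 10; 0U remain.
Put 19U in rack 11; 3U remain.
Put 15U in rack 6; 1U remain.
Put 12U in rack 3; 0U remain.
Put 11U in rack 4; 2U remain.
Put 3U in rack 2; 3U remain.
Final racks: [40] [36,3] [30,12] [29,11] [28] [26,15] [25] [25] [24] [23,19] [20,19].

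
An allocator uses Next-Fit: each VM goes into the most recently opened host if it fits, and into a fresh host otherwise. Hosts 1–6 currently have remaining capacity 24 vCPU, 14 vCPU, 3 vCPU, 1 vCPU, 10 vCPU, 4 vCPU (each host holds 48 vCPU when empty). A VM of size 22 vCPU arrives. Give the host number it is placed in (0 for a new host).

Next-Fit only looks at host 6, which has 4 vCPU free.
22 vCPU does not fit, so a new host is opened.

0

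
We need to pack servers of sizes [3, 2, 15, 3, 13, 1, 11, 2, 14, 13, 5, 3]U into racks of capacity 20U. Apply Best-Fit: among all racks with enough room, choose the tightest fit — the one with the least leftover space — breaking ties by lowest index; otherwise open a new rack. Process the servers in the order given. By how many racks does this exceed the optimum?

Best-Fit: [3,2,15] [3,13,1,2] [11] [14,5] [13,3] → 5 racks.
Total size 85U; any packing needs at least ⌈85/20⌉ = 5 racks.
So 5 is already optimal.

0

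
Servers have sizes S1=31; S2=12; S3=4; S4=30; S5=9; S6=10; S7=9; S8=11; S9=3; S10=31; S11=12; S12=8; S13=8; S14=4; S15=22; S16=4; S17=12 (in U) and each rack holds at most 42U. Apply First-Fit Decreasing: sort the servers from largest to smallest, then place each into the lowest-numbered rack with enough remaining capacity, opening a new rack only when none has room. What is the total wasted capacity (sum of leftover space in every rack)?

Sorted descending: 31, 31, 30, 22, 12, 12, 12, 11, 10, 9, 9, 8, 8, 4, 4, 4, 3.
Put 31U in rack 1; 11U remain.
Put 31U in rack 2; 11U remain.
Put 30U in rack 3; 12U remain.
Put 22U in rack 4; 20U remain.
Put 12U in rack 3; 0U remain.
Put 12U in rack 4; 8U remain.
Put 12U in rack 5; 30U remain.
Put 11U in rack 1; 0U remain.
Put 10U in rack 2; 1U remain.
Put 9U in rack 5; 21U remain.
Put 9U in rack 5; 12U remain.
Put 8U in rack 4; 0U remain.
Put 8U in rack 5; 4U remain.
Put 4U in rack 5; 0U remain.
Put 4U in rack 6; 38U remain.
Put 4U in rack 6; 34U remain.
Put 3U in rack 6; 31U remain.
6 racks × 42U = 252U; used 220U; unused 32U.

32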